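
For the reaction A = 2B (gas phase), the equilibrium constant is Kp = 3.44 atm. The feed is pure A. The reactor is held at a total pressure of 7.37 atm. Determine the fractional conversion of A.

Basis: 1 mol A initially; let X = conversion of A. Extent ξ = X.
Species balance: n_A = 1 − X; n_B = 2X.
n_T = Σnᵢ = 1 + X.
With p_i = (n_i/n_T)P, Kp = p_B^2 / (p_A).
This yields a degree-2 equation in X; solving on (0,1), X = 0.323.

X = 0.323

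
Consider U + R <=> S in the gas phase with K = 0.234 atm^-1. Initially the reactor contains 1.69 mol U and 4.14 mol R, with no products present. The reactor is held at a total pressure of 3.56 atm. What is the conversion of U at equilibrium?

Basis: 1.69 mol U initially; let X = conversion of U. Extent ξ = 1.69X.
Mole table: n_U = 1.69 − 1.69X; n_R = 4.14 − 1.69X; n_S = 1.69X.
Total moles n_T = 5.83 − 1.69X.
Mole fractions y_i = n_i/n_T; K = p_S / (p_U p_R) with p_i = y_i·P.
Equating to 0.234 atm^-1 and solving on 0 < X < 1: X = 0.360.

X = 0.360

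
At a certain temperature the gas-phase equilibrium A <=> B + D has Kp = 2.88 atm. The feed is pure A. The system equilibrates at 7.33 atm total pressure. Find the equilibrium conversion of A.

Basis: 1 mol A initially; let X = conversion of A. Extent ξ = X.
Mole table: n_A = 1 − X; n_B = X; n_D = X.
n_T = Σnᵢ = 1 + X.
Mole fractions y_i = n_i/n_T; Kp = p_B p_D / (p_A) with p_i = y_i·P.
Setting this equal to 2.88 atm and taking the physical root (0 < X < 1) gives X = 0.531.

X = 0.531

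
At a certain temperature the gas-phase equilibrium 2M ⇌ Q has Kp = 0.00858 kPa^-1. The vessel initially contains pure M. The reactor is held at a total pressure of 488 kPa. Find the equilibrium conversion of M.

Basis: 1 mol M initially; let X = conversion of M. Extent ξ = 0.5X.
Species balance: n_M = 1 − X; n_Q = 0.5X.
Summing: n_T = 1 − 0.5X.
Mole fractions y_i = n_i/n_T; Kp = p_Q / (p_M^2) with p_i = y_i·P.
Setting this equal to 0.00858 kPa^-1 and taking the physical root (0 < X < 1) gives X = 0.763.

X = 0.763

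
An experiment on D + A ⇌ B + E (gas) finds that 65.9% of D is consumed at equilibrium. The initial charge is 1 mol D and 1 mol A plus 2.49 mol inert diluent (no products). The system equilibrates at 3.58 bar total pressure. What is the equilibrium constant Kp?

Kp = 3.73

Let X = conversion of D (basis 1 mol D); extent of reaction ξ = X.
Species balance: n_D = 1 − X; n_A = 1 − X; n_B = X; n_E = X; n_I = 2.49 (inert).
Total moles n_T = 4.49 (Δν = 0, constant).
At X = 0.659: n_D = 0.341, n_A = 0.341, n_B = 0.659, n_E = 0.659, n_T = 4.49.
p_i = (n_i/n_T)·P. Kp = p_B p_E / (p_D p_A) = 3.73.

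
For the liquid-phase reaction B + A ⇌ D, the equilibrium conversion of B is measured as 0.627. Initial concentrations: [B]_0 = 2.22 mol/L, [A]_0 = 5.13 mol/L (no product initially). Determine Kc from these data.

Let X = conversion of B.
Concentrations: [B] = 2.22 − 2.22X; [A] = 5.13 − 2.22X; [D] = 2.22X.
At X = 0.627: [B] = 0.828, [A] = 3.74, [D] = 1.39.
Kc = [D] / ([B] [A]) = 0.45 L/mol.

Kc = 0.45 L/mol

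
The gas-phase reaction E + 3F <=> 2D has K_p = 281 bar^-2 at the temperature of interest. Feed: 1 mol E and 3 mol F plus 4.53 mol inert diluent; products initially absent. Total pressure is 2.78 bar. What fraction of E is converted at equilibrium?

X = 0.787

Take 1 mol E as basis and let X be its fractional conversion, so ξ = X.
Species balance: n_E = 1 − X; n_F = 3 − 3X; n_D = 2X; n_I = 4.53 (inert).
n_T = Σnᵢ = 8.53 − 2X.
y_i = n_i/n_T, p_i = y_i·P. K_p = p_D^2 / (p_E p_F^3).
Substituting and setting equal to 281 bar^-2 gives a polynomial in X; the root in (0,1) is X = 0.787.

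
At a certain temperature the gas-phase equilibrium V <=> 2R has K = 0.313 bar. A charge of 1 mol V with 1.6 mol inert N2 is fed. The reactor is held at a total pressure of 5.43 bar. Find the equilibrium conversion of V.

Let X = conversion of V (basis 1 mol V); extent of reaction ξ = X.
Moles: n_V = 1 − X; n_R = 2X; n_I = 1.6 (inert).
Summing: n_T = 2.6 + X.
Mole fractions y_i = n_i/n_T; K = p_R^2 / (p_V) with p_i = y_i·P.
This yields a degree-2 equation in X; solving on (0,1), X = 0.181.

X = 0.181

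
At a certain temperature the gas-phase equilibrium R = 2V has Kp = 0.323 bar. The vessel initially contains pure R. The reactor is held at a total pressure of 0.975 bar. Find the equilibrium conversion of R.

Basis: 1 mol R initially; let X = conversion of R. Extent ξ = X.
Mole table: n_R = 1 − X; n_V = 2X.
Summing: n_T = 1 + X.
With p_i = (n_i/n_T)P, Kp = p_V^2 / (p_R).
Substituting and setting equal to 0.323 bar gives a polynomial in X; the root in (0,1) is X = 0.277.

X = 0.277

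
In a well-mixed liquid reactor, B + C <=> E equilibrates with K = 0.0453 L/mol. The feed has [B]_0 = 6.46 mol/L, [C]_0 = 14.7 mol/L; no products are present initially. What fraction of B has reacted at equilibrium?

X = 0.359

Let X = conversion of B; extent ξ = 6.46·X mol/L.
Concentrations: [B] = 6.46 − 6.46X; [C] = 14.7 − 6.46X; [E] = 6.46X.
K = [E] / ([B] [C]).
Setting equal to 0.0453 and solving for X on (0,1) gives X = 0.359.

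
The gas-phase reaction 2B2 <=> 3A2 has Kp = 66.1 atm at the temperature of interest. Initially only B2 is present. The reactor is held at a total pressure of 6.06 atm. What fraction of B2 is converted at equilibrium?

Let X = conversion of B2 (basis 1 mol B2); extent of reaction ξ = 0.5X.
At extent ξ: n_B2 = 1 − X; n_A2 = 1.5X.
n_T = Σnᵢ = 1 + 0.5X.
Mole fractions y_i = n_i/n_T; Kp = p_A2^3 / (p_B2^2) with p_i = y_i·P.
Setting this equal to 66.1 atm and taking the physical root (0 < X < 1) gives X = 0.713.

X = 0.713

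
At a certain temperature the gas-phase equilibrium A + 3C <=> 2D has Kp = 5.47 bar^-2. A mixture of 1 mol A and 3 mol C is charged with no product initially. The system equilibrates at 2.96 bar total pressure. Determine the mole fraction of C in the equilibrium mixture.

Basis: 1 mol A initially; let X = conversion of A. Extent ξ = X.
Moles: n_A = 1 − X; n_C = 3 − 3X; n_D = 2X.
n_T = Σnᵢ = 4 − 2X.
With p_i = (n_i/n_T)P, Kp = p_D^2 / (p_A p_C^3).
This yields a degree-4 equation in X; solving on (0,1), X = 0.684.
Then n_C = 0.949, n_T = 2.63, so y_C = 0.360.

y_C = 0.360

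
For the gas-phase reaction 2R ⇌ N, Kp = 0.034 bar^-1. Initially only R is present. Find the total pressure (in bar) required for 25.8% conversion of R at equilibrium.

P = 6 bar

Take 1 mol R as basis and let X be its fractional conversion, so ξ = 0.5X.
At extent ξ: n_R = 1 − X; n_N = 0.5X.
Summing: n_T = 1 − 0.5X.
Kp = p_N / (p_R^2) with p_i = (n_i/n_T)·P.
At X = 0.258: the mole-fraction product g(X) = Π y_i^ν_i = 0.2041. Since Kp = g(X)·P^{-1}, P = (g/Kp)^(1/1) = (0.2041/0.034)^(1/1) = 6 bar.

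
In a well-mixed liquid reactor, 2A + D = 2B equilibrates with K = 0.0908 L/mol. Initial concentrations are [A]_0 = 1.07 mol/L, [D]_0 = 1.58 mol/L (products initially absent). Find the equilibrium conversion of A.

X = 0.265

Let X = conversion of A; extent ξ = 1.07X/2 mol/L.
Concentrations: [A] = 1.07 − 1.07X; [D] = 1.58 − 0.535X; [B] = 1.07X.
K = [B]^2 / ([A]^2 [D]).
This equals 0.0908 at X = 0.265 (the root in 0 < X < 1).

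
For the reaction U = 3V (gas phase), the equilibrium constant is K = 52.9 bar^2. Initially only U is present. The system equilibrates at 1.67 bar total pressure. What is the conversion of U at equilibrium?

X = 0.874

Let X = conversion of U (basis 1 mol U); extent of reaction ξ = X.
At extent ξ: n_U = 1 − X; n_V = 3X.
Total moles n_T = 1 + 2X.
With p_i = (n_i/n_T)P, K = p_V^3 / (p_U).
Equating to 52.9 bar^2 and solving on 0 < X < 1: X = 0.874.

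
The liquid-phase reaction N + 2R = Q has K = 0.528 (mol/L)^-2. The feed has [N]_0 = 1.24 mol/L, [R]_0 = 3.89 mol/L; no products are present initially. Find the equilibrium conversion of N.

Let X = conversion of N; extent ξ = 1.24·X mol/L.
Concentrations: [N] = 1.24 − 1.24X; [R] = 3.89 − 2.48X; [Q] = 1.24X.
K = [Q] / ([N] [R]^2).
Equating to 0.528 (mol/L)^-2: the physical root is X = 0.707.

X = 0.707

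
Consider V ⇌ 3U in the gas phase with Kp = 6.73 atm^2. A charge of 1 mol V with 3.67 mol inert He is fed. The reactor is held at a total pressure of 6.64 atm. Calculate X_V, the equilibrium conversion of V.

Let X = conversion of V (basis 1 mol V); extent of reaction ξ = X.
Mole table: n_V = 1 − X; n_U = 3X; n_I = 3.67 (inert).
n_T = Σnᵢ = 4.67 + 2X.
y_i = n_i/n_T, p_i = y_i·P. Kp = p_U^3 / (p_V).
Setting this equal to 6.73 atm^2 and taking the physical root (0 < X < 1) gives X = 0.457.

X = 0.457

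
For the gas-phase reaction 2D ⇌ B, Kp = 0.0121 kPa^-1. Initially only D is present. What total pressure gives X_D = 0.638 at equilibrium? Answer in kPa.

Take 1 mol D as basis and let X be its fractional conversion, so ξ = 0.5X.
Species balance: n_D = 1 − X; n_B = 0.5X.
Summing: n_T = 1 − 0.5X.
Kp = p_B / (p_D^2) with p_i = (n_i/n_T)·P.
At X = 0.638: the mole-fraction product g(X) = Π y_i^ν_i = 1.658. Since Kp = g(X)·P^{-1}, P = (g/Kp)^(1/1) = (1.658/0.0121)^(1/1) = 137 kPa.

P = 137 kPa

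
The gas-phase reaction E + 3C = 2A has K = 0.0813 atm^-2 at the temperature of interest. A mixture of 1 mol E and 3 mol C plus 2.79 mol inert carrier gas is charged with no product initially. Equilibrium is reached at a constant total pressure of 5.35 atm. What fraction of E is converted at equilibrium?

X = 0.308

Take 1 mol E as basis and let X be its fractional conversion, so ξ = X.
Species balance: n_E = 1 − X; n_C = 3 − 3X; n_A = 2X; n_I = 2.79 (inert).
Total moles n_T = 6.79 − 2X.
With p_i = (n_i/n_T)P, K = p_A^2 / (p_E p_C^3).
This yields a degree-4 equation in X; solving on (0,1), X = 0.308.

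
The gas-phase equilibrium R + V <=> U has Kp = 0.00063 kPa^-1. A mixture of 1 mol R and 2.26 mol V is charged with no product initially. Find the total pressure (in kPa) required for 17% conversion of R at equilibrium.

Take 1 mol R as basis and let X be its fractional conversion, so ξ = X.
Mole table: n_R = 1 − X; n_V = 2.26 − X; n_U = X.
n_T = Σnᵢ = 3.26 − X.
Kp = p_U / (p_R p_V) with p_i = (n_i/n_T)·P.
At X = 0.17: the mole-fraction product g(X) = Π y_i^ν_i = 0.3028. Since Kp = g(X)·P^{-1}, P = (g/Kp)^(1/1) = (0.3028/0.00063)^(1/1) = 481 kPa.

P = 481 kPa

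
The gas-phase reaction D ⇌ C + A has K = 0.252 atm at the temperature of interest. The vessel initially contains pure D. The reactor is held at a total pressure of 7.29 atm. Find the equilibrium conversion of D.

X = 0.183

Let X = conversion of D (basis 1 mol D); extent of reaction ξ = X.
Species balance: n_D = 1 − X; n_C = X; n_A = X.
Summing: n_T = 1 + X.
y_i = n_i/n_T, p_i = y_i·P. K = p_C p_A / (p_D).
Equating to 0.252 atm and solving on 0 < X < 1: X = 0.183.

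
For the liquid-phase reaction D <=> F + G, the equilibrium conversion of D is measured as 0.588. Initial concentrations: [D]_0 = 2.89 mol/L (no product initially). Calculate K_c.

Let X = conversion of D.
Concentrations: [D] = 2.89 − 2.89X; [F] = 2.89X; [G] = 2.89X.
At X = 0.588: [D] = 1.19, [F] = 1.7, [G] = 1.7.
K_c = [F] [G] / ([D]) = 2.43 mol/L.

K_c = 2.43 mol/L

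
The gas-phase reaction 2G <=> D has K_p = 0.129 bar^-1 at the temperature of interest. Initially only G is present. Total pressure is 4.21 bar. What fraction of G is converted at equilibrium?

Let X = conversion of G (basis 1 mol G); extent of reaction ξ = 0.5X.
Species balance: n_G = 1 − X; n_D = 0.5X.
Summing: n_T = 1 − 0.5X.
y_i = n_i/n_T, p_i = y_i·P. K_p = p_D / (p_G^2).
Setting this equal to 0.129 bar^-1 and taking the physical root (0 < X < 1) gives X = 0.439.

X = 0.439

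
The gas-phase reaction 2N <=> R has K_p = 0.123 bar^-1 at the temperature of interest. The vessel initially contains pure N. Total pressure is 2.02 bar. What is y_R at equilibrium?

Let X = conversion of N (basis 1 mol N); extent of reaction ξ = 0.5X.
Moles: n_N = 1 − X; n_R = 0.5X.
Summing: n_T = 1 − 0.5X.
Mole fractions y_i = n_i/n_T; K_p = p_R / (p_N^2) with p_i = y_i·P.
This yields a degree-2 equation in X; solving on (0,1), X = 0.292.
Then n_R = 0.146, n_T = 0.854, so y_R = 0.171.

y_R = 0.171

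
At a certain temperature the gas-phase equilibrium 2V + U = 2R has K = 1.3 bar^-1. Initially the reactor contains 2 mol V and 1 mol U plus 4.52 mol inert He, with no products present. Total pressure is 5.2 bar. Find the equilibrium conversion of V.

Take 2 mol V as basis and let X be its fractional conversion, so ξ = X.
Moles: n_V = 2 − 2X; n_U = 1 − X; n_R = 2X; n_I = 4.52 (inert).
Summing: n_T = 7.52 − X.
y_i = n_i/n_T, p_i = y_i·P. K = p_R^2 / (p_V^2 p_U).
Substituting and setting equal to 1.3 bar^-1 gives a polynomial in X; the root in (0,1) is X = 0.425.

X = 0.425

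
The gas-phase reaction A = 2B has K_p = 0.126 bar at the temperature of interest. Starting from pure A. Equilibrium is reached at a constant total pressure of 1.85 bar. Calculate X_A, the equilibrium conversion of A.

X = 0.129

Take 1 mol A as basis and let X be its fractional conversion, so ξ = X.
Mole table: n_A = 1 − X; n_B = 2X.
n_T = Σnᵢ = 1 + X.
Mole fractions y_i = n_i/n_T; K_p = p_B^2 / (p_A) with p_i = y_i·P.
This yields a degree-2 equation in X; solving on (0,1), X = 0.129.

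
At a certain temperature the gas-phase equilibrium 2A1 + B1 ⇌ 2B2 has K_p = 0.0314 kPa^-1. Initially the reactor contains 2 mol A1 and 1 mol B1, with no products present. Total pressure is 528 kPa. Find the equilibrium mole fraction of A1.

Basis: 2 mol A1 initially; let X = conversion of A1. Extent ξ = X.
Moles: n_A1 = 2 − 2X; n_B1 = 1 − X; n_B2 = 2X.
Total moles n_T = 3 − X.
With p_i = (n_i/n_T)P, K_p = p_B2^2 / (p_A1^2 p_B1).
Equating to 0.0314 kPa^-1 and solving on 0 < X < 1: X = 0.619.
Then n_A1 = 0.761, n_T = 2.38, so y_A1 = 0.320.

y_A1 = 0.320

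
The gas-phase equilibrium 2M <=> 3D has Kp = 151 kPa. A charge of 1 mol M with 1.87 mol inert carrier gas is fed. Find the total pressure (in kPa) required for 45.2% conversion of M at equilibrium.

P = 450 kPa

Basis: 1 mol M initially; let X = conversion of M. Extent ξ = 0.5X.
Moles: n_M = 1 − X; n_D = 1.5X; n_I = 1.87 (inert).
n_T = Σnᵢ = 2.87 + 0.5X.
Kp = p_D^3 / (p_M^2) with p_i = (n_i/n_T)·P.
At X = 0.452: the mole-fraction product g(X) = Π y_i^ν_i = 0.3352. Since Kp = g(X)·P^{1}, P = (Kp/g)^(1/1) = (151/0.3352)^(1/1) = 450 kPa.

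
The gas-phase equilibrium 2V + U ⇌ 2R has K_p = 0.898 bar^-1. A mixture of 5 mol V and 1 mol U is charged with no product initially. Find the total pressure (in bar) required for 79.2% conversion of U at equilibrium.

P = 6 bar

Basis: 1 mol U initially; let X = conversion of U. Extent ξ = X.
Mole table: n_V = 5 − 2X; n_U = 1 − X; n_R = 2X.
n_T = Σnᵢ = 6 − X.
K_p = p_R^2 / (p_V^2 p_U) with p_i = (n_i/n_T)·P.
At X = 0.792: the mole-fraction product g(X) = Π y_i^ν_i = 5.384. Since K_p = g(X)·P^{-1}, P = (g/K_p)^(1/1) = (5.384/0.898)^(1/1) = 6 bar.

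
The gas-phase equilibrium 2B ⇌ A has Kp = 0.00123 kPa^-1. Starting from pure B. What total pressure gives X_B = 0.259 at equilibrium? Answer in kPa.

Let X = conversion of B (basis 1 mol B); extent of reaction ξ = 0.5X.
Species balance: n_B = 1 − X; n_A = 0.5X.
Summing: n_T = 1 − 0.5X.
Kp = p_A / (p_B^2) with p_i = (n_i/n_T)·P.
At X = 0.259: the mole-fraction product g(X) = Π y_i^ν_i = 0.2053. Since Kp = g(X)·P^{-1}, P = (g/Kp)^(1/1) = (0.2053/0.00123)^(1/1) = 167 kPa.

P = 167 kPa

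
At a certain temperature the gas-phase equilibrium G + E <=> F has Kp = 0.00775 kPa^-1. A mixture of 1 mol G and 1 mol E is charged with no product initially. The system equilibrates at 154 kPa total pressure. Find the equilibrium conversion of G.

Basis: 1 mol G initially; let X = conversion of G. Extent ξ = X.
Mole table: n_G = 1 − X; n_E = 1 − X; n_F = X.
Total moles n_T = 2 − X.
y_i = n_i/n_T, p_i = y_i·P. Kp = p_F / (p_G p_E).
This yields a degree-2 equation in X; solving on (0,1), X = 0.325.

X = 0.325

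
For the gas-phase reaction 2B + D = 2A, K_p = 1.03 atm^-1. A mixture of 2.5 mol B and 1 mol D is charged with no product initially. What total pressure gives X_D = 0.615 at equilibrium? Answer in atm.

P = 6.82 atm

Basis: 1 mol D initially; let X = conversion of D. Extent ξ = X.
At extent ξ: n_B = 2.5 − 2X; n_D = 1 − X; n_A = 2X.
Summing: n_T = 3.5 − X.
K_p = p_A^2 / (p_B^2 p_D) with p_i = (n_i/n_T)·P.
At X = 0.615: the mole-fraction product g(X) = Π y_i^ν_i = 7.029. Since K_p = g(X)·P^{-1}, P = (g/K_p)^(1/1) = (7.029/1.03)^(1/1) = 6.82 atm.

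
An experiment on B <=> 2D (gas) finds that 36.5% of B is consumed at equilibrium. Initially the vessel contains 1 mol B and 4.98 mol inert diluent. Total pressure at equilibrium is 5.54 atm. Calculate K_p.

Take 1 mol B as basis and let X be its fractional conversion, so ξ = X.
Mole table: n_B = 1 − X; n_D = 2X; n_I = 4.98 (inert).
Total moles n_T = 5.98 + X.
At X = 0.365: n_B = 0.635, n_D = 0.73, n_T = 6.35.
p_i = (n_i/n_T)·P. K_p = p_D^2 / (p_B) = 0.733 atm.

K_p = 0.733 atm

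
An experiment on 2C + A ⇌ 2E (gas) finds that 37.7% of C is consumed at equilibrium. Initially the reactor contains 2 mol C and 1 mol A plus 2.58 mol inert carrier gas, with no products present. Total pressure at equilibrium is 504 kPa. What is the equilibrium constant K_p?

Take 2 mol C as basis and let X be its fractional conversion, so ξ = X.
Mole table: n_C = 2 − 2X; n_A = 1 − X; n_E = 2X; n_I = 2.58 (inert).
Total moles n_T = 5.58 − X.
At X = 0.377: n_C = 1.25, n_A = 0.623, n_E = 0.754, n_T = 5.2.
p_i = (n_i/n_T)·P. K_p = p_E^2 / (p_C^2 p_A) = 0.00607 kPa^-1.

K_p = 0.00607 kPa^-1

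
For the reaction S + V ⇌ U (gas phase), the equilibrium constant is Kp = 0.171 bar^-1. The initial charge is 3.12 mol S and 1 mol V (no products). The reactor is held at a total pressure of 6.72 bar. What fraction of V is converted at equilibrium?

Take 1 mol V as basis and let X be its fractional conversion, so ξ = X.
Mole table: n_S = 3.12 − X; n_V = 1 − X; n_U = X.
Total moles n_T = 4.12 − X.
y_i = n_i/n_T, p_i = y_i·P. Kp = p_U / (p_S p_V).
This yields a degree-2 equation in X; solving on (0,1), X = 0.455.

X = 0.455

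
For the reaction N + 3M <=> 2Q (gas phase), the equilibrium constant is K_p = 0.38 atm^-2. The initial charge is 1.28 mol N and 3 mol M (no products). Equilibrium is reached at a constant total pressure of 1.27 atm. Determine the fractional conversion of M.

X = 0.312

Let X = conversion of M (basis 3 mol M); extent of reaction ξ = X.
At extent ξ: n_N = 1.28 − X; n_M = 3 − 3X; n_Q = 2X.
n_T = Σnᵢ = 4.28 − 2X.
Mole fractions y_i = n_i/n_T; K_p = p_Q^2 / (p_N p_M^3) with p_i = y_i·P.
Substituting and setting equal to 0.38 atm^-2 gives a polynomial in X; the root in (0,1) is X = 0.312.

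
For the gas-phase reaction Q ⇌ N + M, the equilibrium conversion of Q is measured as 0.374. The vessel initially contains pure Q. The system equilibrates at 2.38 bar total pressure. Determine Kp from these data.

Basis: 1 mol Q initially; let X = conversion of Q. Extent ξ = X.
At extent ξ: n_Q = 1 − X; n_N = X; n_M = X.
Total moles n_T = 1 + X.
At X = 0.374: n_Q = 0.626, n_N = 0.374, n_M = 0.374, n_T = 1.37.
p_i = (n_i/n_T)·P. Kp = p_N p_M / (p_Q) = 0.387 bar.

Kp = 0.387 bar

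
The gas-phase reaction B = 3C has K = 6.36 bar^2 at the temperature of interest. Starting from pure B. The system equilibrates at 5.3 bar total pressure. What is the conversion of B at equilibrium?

X = 0.241

Let X = conversion of B (basis 1 mol B); extent of reaction ξ = X.
Moles: n_B = 1 − X; n_C = 3X.
Summing: n_T = 1 + 2X.
y_i = n_i/n_T, p_i = y_i·P. K = p_C^3 / (p_B).
Setting this equal to 6.36 bar^2 and taking the physical root (0 < X < 1) gives X = 0.241.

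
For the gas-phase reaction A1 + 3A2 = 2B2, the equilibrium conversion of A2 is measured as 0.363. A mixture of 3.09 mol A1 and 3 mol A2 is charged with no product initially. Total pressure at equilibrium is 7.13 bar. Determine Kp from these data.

Kp = 0.0157 bar^-2

Basis: 3 mol A2 initially; let X = conversion of A2. Extent ξ = X.
Species balance: n_A1 = 3.09 − X; n_A2 = 3 − 3X; n_B2 = 2X.
Summing: n_T = 6.09 − 2X.
At X = 0.363: n_A1 = 2.73, n_A2 = 1.91, n_B2 = 0.726, n_T = 5.36.
p_i = (n_i/n_T)·P. Kp = p_B2^2 / (p_A1 p_A2^3) = 0.0157 bar^-2.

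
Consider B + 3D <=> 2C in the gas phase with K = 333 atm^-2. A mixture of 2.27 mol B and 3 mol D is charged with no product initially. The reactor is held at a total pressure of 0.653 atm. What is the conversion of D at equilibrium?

X = 0.815

Take 3 mol D as basis and let X be its fractional conversion, so ξ = X.
Species balance: n_B = 2.27 − X; n_D = 3 − 3X; n_C = 2X.
Summing: n_T = 5.27 − 2X.
y_i = n_i/n_T, p_i = y_i·P. K = p_C^2 / (p_B p_D^3).
This yields a degree-4 equation in X; solving on (0,1), X = 0.815.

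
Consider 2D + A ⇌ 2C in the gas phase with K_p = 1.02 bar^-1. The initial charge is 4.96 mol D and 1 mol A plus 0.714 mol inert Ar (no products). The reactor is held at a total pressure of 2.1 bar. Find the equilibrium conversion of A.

Let X = conversion of A (basis 1 mol A); extent of reaction ξ = X.
Mole table: n_D = 4.96 − 2X; n_A = 1 − X; n_C = 2X; n_I = 0.714 (inert).
Summing: n_T = 6.67 − X.
Mole fractions y_i = n_i/n_T; K_p = p_C^2 / (p_D^2 p_A) with p_i = y_i·P.
Substituting and setting equal to 1.02 bar^-1 gives a polynomial in X; the root in (0,1) is X = 0.648.

X = 0.648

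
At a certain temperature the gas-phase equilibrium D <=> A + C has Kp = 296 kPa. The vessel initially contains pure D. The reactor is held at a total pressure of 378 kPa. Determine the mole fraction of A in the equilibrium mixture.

Take 1 mol D as basis and let X be its fractional conversion, so ξ = X.
Mole table: n_D = 1 − X; n_A = X; n_C = X.
Total moles n_T = 1 + X.
With p_i = (n_i/n_T)P, Kp = p_A p_C / (p_D).
Setting this equal to 296 kPa and taking the physical root (0 < X < 1) gives X = 0.663.
Then n_A = 0.663, n_T = 1.66, so y_A = 0.399.

y_A = 0.399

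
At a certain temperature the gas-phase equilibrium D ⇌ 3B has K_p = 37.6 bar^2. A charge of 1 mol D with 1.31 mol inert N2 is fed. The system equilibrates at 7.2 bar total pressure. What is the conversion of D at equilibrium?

Let X = conversion of D (basis 1 mol D); extent of reaction ξ = X.
Species balance: n_D = 1 − X; n_B = 3X; n_I = 1.31 (inert).
Total moles n_T = 2.31 + 2X.
Mole fractions y_i = n_i/n_T; K_p = p_B^3 / (p_D) with p_i = y_i·P.
Setting this equal to 37.6 bar^2 and taking the physical root (0 < X < 1) gives X = 0.524.

X = 0.524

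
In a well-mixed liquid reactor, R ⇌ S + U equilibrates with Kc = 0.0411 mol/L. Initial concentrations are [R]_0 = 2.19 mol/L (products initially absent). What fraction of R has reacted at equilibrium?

X = 0.128

Let X = conversion of R; extent ξ = 2.19·X mol/L.
Concentrations: [R] = 2.19 − 2.19X; [S] = 2.19X; [U] = 2.19X.
Kc = [S] [U] / ([R]).
This equals 0.0411 at X = 0.128 (the root in 0 < X < 1).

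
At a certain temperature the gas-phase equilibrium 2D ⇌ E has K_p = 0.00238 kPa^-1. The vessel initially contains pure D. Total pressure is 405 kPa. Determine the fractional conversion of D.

X = 0.546

Take 1 mol D as basis and let X be its fractional conversion, so ξ = 0.5X.
Moles: n_D = 1 − X; n_E = 0.5X.
n_T = Σnᵢ = 1 − 0.5X.
With p_i = (n_i/n_T)P, K_p = p_E / (p_D^2).
This yields a degree-2 equation in X; solving on (0,1), X = 0.546.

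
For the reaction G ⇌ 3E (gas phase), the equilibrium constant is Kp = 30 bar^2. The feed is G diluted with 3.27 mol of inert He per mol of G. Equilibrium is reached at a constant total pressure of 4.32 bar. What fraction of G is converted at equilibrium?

Let X = conversion of G (basis 1 mol G); extent of reaction ξ = X.
Species balance: n_G = 1 − X; n_E = 3X; n_I = 3.27 (inert).
Summing: n_T = 4.27 + 2X.
With p_i = (n_i/n_T)P, Kp = p_E^3 / (p_G).
Setting this equal to 30 bar^2 and taking the physical root (0 < X < 1) gives X = 0.772.

X = 0.772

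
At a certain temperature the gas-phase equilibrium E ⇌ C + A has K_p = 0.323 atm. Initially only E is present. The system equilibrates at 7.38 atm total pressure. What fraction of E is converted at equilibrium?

X = 0.205

Let X = conversion of E (basis 1 mol E); extent of reaction ξ = X.
Moles: n_E = 1 − X; n_C = X; n_A = X.
Summing: n_T = 1 + X.
With p_i = (n_i/n_T)P, K_p = p_C p_A / (p_E).
Equating to 0.323 atm and solving on 0 < X < 1: X = 0.205.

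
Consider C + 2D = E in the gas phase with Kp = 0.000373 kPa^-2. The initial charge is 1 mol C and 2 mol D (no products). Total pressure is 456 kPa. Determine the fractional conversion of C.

Let X = conversion of C (basis 1 mol C); extent of reaction ξ = X.
Species balance: n_C = 1 − X; n_D = 2 − 2X; n_E = X.
n_T = Σnᵢ = 3 − 2X.
Mole fractions y_i = n_i/n_T; Kp = p_E / (p_C p_D^2) with p_i = y_i·P.
Setting this equal to 0.000373 kPa^-2 and taking the physical root (0 < X < 1) gives X = 0.831.

X = 0.831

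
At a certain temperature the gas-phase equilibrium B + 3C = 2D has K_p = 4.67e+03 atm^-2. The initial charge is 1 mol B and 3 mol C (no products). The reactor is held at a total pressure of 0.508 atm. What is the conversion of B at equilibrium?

Let X = conversion of B (basis 1 mol B); extent of reaction ξ = X.
Mole table: n_B = 1 − X; n_C = 3 − 3X; n_D = 2X.
n_T = Σnᵢ = 4 − 2X.
y_i = n_i/n_T, p_i = y_i·P. K_p = p_D^2 / (p_B p_C^3).
Setting this equal to 4.67e+03 atm^-2 and taking the physical root (0 < X < 1) gives X = 0.853.

X = 0.853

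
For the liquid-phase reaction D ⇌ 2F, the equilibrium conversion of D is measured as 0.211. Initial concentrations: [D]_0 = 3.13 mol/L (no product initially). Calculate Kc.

Kc = 0.706 mol/L

Let X = conversion of D.
Concentrations: [D] = 3.13 − 3.13X; [F] = 6.26X.
At X = 0.211: [D] = 2.47, [F] = 1.32.
Kc = [F]^2 / ([D]) = 0.706 mol/L.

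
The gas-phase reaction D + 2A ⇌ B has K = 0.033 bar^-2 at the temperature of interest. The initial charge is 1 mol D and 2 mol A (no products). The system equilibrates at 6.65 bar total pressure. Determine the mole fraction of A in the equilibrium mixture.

Basis: 1 mol D initially; let X = conversion of D. Extent ξ = X.
Species balance: n_D = 1 − X; n_A = 2 − 2X; n_B = X.
n_T = Σnᵢ = 3 − 2X.
With p_i = (n_i/n_T)P, K = p_B / (p_D p_A^2).
This yields a degree-3 equation in X; solving on (0,1), X = 0.325.
Then n_A = 1.35, n_T = 2.35, so y_A = 0.574.

y_A = 0.574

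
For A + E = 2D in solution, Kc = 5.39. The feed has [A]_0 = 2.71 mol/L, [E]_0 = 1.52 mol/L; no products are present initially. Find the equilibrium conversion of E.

X = 0.684

Let X = conversion of E; extent ξ = 1.52·X mol/L.
Concentrations: [A] = 2.71 − 1.52X; [E] = 1.52 − 1.52X; [D] = 3.04X.
Kc = [D]^2 / ([A] [E]).
Equating to 5.39: the physical root is X = 0.684.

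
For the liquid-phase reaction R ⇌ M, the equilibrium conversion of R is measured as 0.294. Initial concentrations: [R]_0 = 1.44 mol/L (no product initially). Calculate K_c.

Let X = conversion of R.
Concentrations: [R] = 1.44 − 1.44X; [M] = 1.44X.
At X = 0.294: [R] = 1.02, [M] = 0.423.
K_c = [M] / ([R]) = 0.416.

K_c = 0.416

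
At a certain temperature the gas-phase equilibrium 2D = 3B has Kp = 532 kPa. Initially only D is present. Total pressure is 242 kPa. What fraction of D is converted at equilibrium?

Basis: 1 mol D initially; let X = conversion of D. Extent ξ = 0.5X.
Mole table: n_D = 1 − X; n_B = 1.5X.
Summing: n_T = 1 + 0.5X.
Mole fractions y_i = n_i/n_T; Kp = p_B^3 / (p_D^2) with p_i = y_i·P.
Setting this equal to 532 kPa and taking the physical root (0 < X < 1) gives X = 0.551.

X = 0.551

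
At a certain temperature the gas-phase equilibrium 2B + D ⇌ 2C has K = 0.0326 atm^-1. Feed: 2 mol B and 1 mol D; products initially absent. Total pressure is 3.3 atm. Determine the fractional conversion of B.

Let X = conversion of B (basis 2 mol B); extent of reaction ξ = X.
Moles: n_B = 2 − 2X; n_D = 1 − X; n_C = 2X.
Total moles n_T = 3 − X.
With p_i = (n_i/n_T)P, K = p_C^2 / (p_B^2 p_D).
This yields a degree-3 equation in X; solving on (0,1), X = 0.152.

X = 0.152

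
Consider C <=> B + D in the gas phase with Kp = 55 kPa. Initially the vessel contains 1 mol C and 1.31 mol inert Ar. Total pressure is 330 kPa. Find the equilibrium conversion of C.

X = 0.488

Take 1 mol C as basis and let X be its fractional conversion, so ξ = X.
At extent ξ: n_C = 1 − X; n_B = X; n_D = X; n_I = 1.31 (inert).
Summing: n_T = 2.31 + X.
y_i = n_i/n_T, p_i = y_i·P. Kp = p_B p_D / (p_C).
Substituting and setting equal to 55 kPa gives a polynomial in X; the root in (0,1) is X = 0.488.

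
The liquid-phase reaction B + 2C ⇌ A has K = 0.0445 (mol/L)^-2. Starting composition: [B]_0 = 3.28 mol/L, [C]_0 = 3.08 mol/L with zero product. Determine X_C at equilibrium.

X = 0.335

Let X = conversion of C; extent ξ = 3.08X/2 mol/L.
Concentrations: [B] = 3.28 − 1.54X; [C] = 3.08 − 3.08X; [A] = 1.54X.
K = [A] / ([B] [C]^2).
Setting equal to 0.0445 and solving for X on (0,1) gives X = 0.335.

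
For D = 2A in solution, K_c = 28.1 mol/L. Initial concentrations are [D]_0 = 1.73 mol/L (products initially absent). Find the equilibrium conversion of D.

X = 0.830

Let X = conversion of D; extent ξ = 1.73·X mol/L.
Concentrations: [D] = 1.73 − 1.73X; [A] = 3.46X.
K_c = [A]^2 / ([D]).
Setting equal to 28.1 and solving for X on (0,1) gives X = 0.830.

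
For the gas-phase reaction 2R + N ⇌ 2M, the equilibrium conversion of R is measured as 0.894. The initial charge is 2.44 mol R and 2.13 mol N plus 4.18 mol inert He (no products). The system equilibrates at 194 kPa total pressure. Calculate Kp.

Kp = 2.7 kPa^-1

Basis: 2.44 mol R initially; let X = conversion of R. Extent ξ = 1.22X.
Species balance: n_R = 2.44 − 2.44X; n_N = 2.13 − 1.22X; n_M = 2.44X; n_I = 4.18 (inert).
Summing: n_T = 8.75 − 1.22X.
At X = 0.894: n_R = 0.259, n_N = 1.04, n_M = 2.18, n_T = 7.66.
p_i = (n_i/n_T)·P. Kp = p_M^2 / (p_R^2 p_N) = 2.7 kPa^-1.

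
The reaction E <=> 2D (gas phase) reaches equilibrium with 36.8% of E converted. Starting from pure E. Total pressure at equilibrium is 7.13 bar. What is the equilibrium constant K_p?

K_p = 4.47 bar

Basis: 1 mol E initially; let X = conversion of E. Extent ξ = X.
Species balance: n_E = 1 − X; n_D = 2X.
Total moles n_T = 1 + X.
At X = 0.368: n_E = 0.632, n_D = 0.736, n_T = 1.37.
p_i = (n_i/n_T)·P. K_p = p_D^2 / (p_E) = 4.47 bar.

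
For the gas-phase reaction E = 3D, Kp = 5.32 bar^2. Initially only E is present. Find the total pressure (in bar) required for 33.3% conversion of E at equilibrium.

P = 3.14 bar

Basis: 1 mol E initially; let X = conversion of E. Extent ξ = X.
At extent ξ: n_E = 1 − X; n_D = 3X.
Summing: n_T = 1 + 2X.
Kp = p_D^3 / (p_E) with p_i = (n_i/n_T)·P.
At X = 0.333: the mole-fraction product g(X) = Π y_i^ν_i = 0.5385. Since Kp = g(X)·P^{2}, P = (Kp/g)^(1/2) = (5.32/0.5385)^(1/2) = 3.14 bar.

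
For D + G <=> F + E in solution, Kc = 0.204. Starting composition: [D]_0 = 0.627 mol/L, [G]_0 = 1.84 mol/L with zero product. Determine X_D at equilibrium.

Let X = conversion of D; extent ξ = 0.627·X mol/L.
Concentrations: [D] = 0.627 − 0.627X; [G] = 1.84 − 0.627X; [F] = 0.627X; [E] = 0.627X.
Kc = [F] [E] / ([D] [G]).
This equals 0.204 at X = 0.499 (the root in 0 < X < 1).

X = 0.499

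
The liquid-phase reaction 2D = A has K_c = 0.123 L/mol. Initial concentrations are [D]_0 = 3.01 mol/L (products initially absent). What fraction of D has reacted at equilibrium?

Let X = conversion of D; extent ξ = 3.01X/2 mol/L.
Concentrations: [D] = 3.01 − 3.01X; [A] = 1.5X.
K_c = [A] / ([D]^2).
Solving K_c = 0.123 for X ∈ (0,1): X = 0.331.

X = 0.331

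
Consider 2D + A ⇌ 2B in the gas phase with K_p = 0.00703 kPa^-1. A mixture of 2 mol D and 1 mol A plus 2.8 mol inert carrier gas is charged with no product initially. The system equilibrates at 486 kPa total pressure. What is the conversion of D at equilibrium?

Take 2 mol D as basis and let X be its fractional conversion, so ξ = X.
Mole table: n_D = 2 − 2X; n_A = 1 − X; n_B = 2X; n_I = 2.8 (inert).
n_T = Σnᵢ = 5.8 − X.
With p_i = (n_i/n_T)P, K_p = p_B^2 / (p_D^2 p_A).
This yields a degree-3 equation in X; solving on (0,1), X = 0.384.

X = 0.384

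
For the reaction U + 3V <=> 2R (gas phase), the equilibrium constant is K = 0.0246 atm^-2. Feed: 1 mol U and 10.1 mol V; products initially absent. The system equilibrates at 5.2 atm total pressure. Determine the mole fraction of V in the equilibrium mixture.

Basis: 1 mol U initially; let X = conversion of U. Extent ξ = X.
Species balance: n_U = 1 − X; n_V = 10.1 − 3X; n_R = 2X.
Total moles n_T = 11.1 − 2X.
With p_i = (n_i/n_T)P, K = p_R^2 / (p_U p_V^3).
Setting this equal to 0.0246 atm^-2 and taking the physical root (0 < X < 1) gives X = 0.612.
Then n_V = 8.27, n_T = 9.88, so y_V = 0.837.

y_V = 0.837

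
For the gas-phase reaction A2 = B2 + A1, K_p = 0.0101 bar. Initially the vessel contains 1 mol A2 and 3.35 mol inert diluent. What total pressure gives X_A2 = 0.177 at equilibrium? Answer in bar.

Basis: 1 mol A2 initially; let X = conversion of A2. Extent ξ = X.
Mole table: n_A2 = 1 − X; n_B2 = X; n_A1 = X; n_I = 3.35 (inert).
Total moles n_T = 4.35 + X.
K_p = p_B2 p_A1 / (p_A2) with p_i = (n_i/n_T)·P.
At X = 0.177: the mole-fraction product g(X) = Π y_i^ν_i = 0.008409. Since K_p = g(X)·P^{1}, P = (K_p/g)^(1/1) = (0.0101/0.008409)^(1/1) = 1.2 bar.

P = 1.2 bar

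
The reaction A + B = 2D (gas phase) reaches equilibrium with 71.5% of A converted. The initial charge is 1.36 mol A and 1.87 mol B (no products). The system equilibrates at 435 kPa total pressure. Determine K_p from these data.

Basis: 1.36 mol A initially; let X = conversion of A. Extent ξ = 1.36X.
Moles: n_A = 1.36 − 1.36X; n_B = 1.87 − 1.36X; n_D = 2.72X.
Total moles n_T = 3.23 (Δν = 0, constant).
At X = 0.715: n_A = 0.388, n_B = 0.898, n_D = 1.94, n_T = 3.23.
p_i = (n_i/n_T)·P. K_p = p_D^2 / (p_A p_B) = 10.9.

K_p = 10.9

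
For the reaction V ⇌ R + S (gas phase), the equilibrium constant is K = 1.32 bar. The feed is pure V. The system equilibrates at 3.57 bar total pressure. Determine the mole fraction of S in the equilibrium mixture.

Basis: 1 mol V initially; let X = conversion of V. Extent ξ = X.
Species balance: n_V = 1 − X; n_R = X; n_S = X.
Total moles n_T = 1 + X.
Mole fractions y_i = n_i/n_T; K = p_R p_S / (p_V) with p_i = y_i·P.
Equating to 1.32 bar and solving on 0 < X < 1: X = 0.520.
Then n_S = 0.52, n_T = 1.52, so y_S = 0.342.

y_S = 0.342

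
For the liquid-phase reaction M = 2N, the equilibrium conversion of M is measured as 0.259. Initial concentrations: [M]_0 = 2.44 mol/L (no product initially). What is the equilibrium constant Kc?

Let X = conversion of M.
Concentrations: [M] = 2.44 − 2.44X; [N] = 4.88X.
At X = 0.259: [M] = 1.81, [N] = 1.26.
Kc = [N]^2 / ([M]) = 0.884 mol/L.

Kc = 0.884 mol/L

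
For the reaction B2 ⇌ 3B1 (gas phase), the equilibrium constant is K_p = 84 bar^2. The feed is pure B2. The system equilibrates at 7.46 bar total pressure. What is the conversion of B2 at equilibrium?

X = 0.482

Basis: 1 mol B2 initially; let X = conversion of B2. Extent ξ = X.
Moles: n_B2 = 1 − X; n_B1 = 3X.
n_T = Σnᵢ = 1 + 2X.
y_i = n_i/n_T, p_i = y_i·P. K_p = p_B1^3 / (p_B2).
Substituting and setting equal to 84 bar^2 gives a polynomial in X; the root in (0,1) is X = 0.482.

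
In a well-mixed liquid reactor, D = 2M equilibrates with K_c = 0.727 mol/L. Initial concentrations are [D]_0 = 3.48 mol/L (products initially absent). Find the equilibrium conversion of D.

Let X = conversion of D; extent ξ = 3.48·X mol/L.
Concentrations: [D] = 3.48 − 3.48X; [M] = 6.96X.
K_c = [M]^2 / ([D]).
Setting equal to 0.727 and solving for X on (0,1) gives X = 0.204.

X = 0.204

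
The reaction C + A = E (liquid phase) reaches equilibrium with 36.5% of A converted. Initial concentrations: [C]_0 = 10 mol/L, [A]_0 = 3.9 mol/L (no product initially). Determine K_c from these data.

K_c = 0.067 L/mol

Let X = conversion of A.
Concentrations: [C] = 10 − 3.9X; [A] = 3.9 − 3.9X; [E] = 3.9X.
At X = 0.365: [C] = 8.58, [A] = 2.48, [E] = 1.42.
K_c = [E] / ([C] [A]) = 0.067 L/mol.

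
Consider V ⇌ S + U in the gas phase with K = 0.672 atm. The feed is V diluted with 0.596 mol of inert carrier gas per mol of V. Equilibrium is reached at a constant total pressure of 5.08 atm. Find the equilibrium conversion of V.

X = 0.398

Basis: 1 mol V initially; let X = conversion of V. Extent ξ = X.
At extent ξ: n_V = 1 − X; n_S = X; n_U = X; n_I = 0.596 (inert).
Summing: n_T = 1.6 + X.
y_i = n_i/n_T, p_i = y_i·P. K = p_S p_U / (p_V).
This yields a degree-2 equation in X; solving on (0,1), X = 0.398.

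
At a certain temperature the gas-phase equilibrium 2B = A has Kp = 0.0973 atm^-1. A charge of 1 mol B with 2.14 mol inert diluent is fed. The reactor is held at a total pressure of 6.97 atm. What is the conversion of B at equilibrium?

X = 0.252

Let X = conversion of B (basis 1 mol B); extent of reaction ξ = 0.5X.
Species balance: n_B = 1 − X; n_A = 0.5X; n_I = 2.14 (inert).
Total moles n_T = 3.14 − 0.5X.
Mole fractions y_i = n_i/n_T; Kp = p_A / (p_B^2) with p_i = y_i·P.
Substituting and setting equal to 0.0973 atm^-1 gives a polynomial in X; the root in (0,1) is X = 0.252.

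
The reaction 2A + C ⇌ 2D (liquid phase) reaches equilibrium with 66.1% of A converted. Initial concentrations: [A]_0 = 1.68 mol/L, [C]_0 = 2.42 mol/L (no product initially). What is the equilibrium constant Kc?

Kc = 2.04 L/mol

Let X = conversion of A.
Concentrations: [A] = 1.68 − 1.68X; [C] = 2.42 − 0.84X; [D] = 1.68X.
At X = 0.661: [A] = 0.57, [C] = 1.86, [D] = 1.11.
Kc = [D]^2 / ([A]^2 [C]) = 2.04 L/mol.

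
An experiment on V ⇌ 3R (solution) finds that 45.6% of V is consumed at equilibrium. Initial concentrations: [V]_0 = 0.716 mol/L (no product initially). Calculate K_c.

Let X = conversion of V.
Concentrations: [V] = 0.716 − 0.716X; [R] = 2.15X.
At X = 0.456: [V] = 0.39, [R] = 0.979.
K_c = [R]^3 / ([V]) = 2.41 (mol/L)^2.

K_c = 2.41 (mol/L)^2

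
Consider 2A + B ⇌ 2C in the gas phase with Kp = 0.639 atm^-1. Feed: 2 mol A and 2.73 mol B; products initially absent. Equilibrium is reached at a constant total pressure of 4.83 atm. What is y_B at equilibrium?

Let X = conversion of A (basis 2 mol A); extent of reaction ξ = X.
At extent ξ: n_A = 2 − 2X; n_B = 2.73 − X; n_C = 2X.
Total moles n_T = 4.73 − X.
With p_i = (n_i/n_T)P, Kp = p_C^2 / (p_A^2 p_B).
Substituting and setting equal to 0.639 atm^-1 gives a polynomial in X; the root in (0,1) is X = 0.559.
Then n_B = 2.17, n_T = 4.17, so y_B = 0.521.

y_B = 0.521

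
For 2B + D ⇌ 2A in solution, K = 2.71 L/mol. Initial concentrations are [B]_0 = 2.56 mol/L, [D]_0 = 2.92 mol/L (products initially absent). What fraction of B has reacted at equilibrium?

X = 0.701

Let X = conversion of B; extent ξ = 2.56X/2 mol/L.
Concentrations: [B] = 2.56 − 2.56X; [D] = 2.92 − 1.28X; [A] = 2.56X.
K = [A]^2 / ([B]^2 [D]).
Equating to 2.71 L/mol: the physical root is X = 0.701.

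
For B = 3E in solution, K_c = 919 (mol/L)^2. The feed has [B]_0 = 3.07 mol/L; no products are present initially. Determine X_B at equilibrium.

X = 0.837

Let X = conversion of B; extent ξ = 3.07·X mol/L.
Concentrations: [B] = 3.07 − 3.07X; [E] = 9.21X.
K_c = [E]^3 / ([B]).
This equals 919 at X = 0.837 (the root in 0 < X < 1).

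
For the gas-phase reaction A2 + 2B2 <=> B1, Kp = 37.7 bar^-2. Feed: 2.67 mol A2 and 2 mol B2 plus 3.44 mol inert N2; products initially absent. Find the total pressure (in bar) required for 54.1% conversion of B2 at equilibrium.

Take 2 mol B2 as basis and let X be its fractional conversion, so ξ = X.
Moles: n_A2 = 2.67 − X; n_B2 = 2 − 2X; n_B1 = X; n_I = 3.44 (inert).
Total moles n_T = 8.11 − 2X.
Kp = p_B1 / (p_A2 p_B2^2) with p_i = (n_i/n_T)·P.
At X = 0.541: the mole-fraction product g(X) = Π y_i^ν_i = 14.89. Since Kp = g(X)·P^{-2}, P = (g/Kp)^(1/2) = (14.89/37.7)^(1/2) = 0.629 bar.

P = 0.629 bar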